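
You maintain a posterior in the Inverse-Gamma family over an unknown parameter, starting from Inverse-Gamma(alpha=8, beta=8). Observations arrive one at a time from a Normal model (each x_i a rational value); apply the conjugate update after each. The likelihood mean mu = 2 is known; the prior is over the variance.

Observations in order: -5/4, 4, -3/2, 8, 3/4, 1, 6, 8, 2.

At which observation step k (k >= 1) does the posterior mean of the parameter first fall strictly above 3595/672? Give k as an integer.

obs 1: x=-5/4 → posterior Inverse-Gamma(17/2, 425/32)
obs 2: x=4 → posterior Inverse-Gamma(9, 489/32)
obs 3: x=-3/2 → posterior Inverse-Gamma(19/2, 685/32)
obs 4: x=8 → posterior Inverse-Gamma(10, 1261/32)
obs 5: x=3/4 → posterior Inverse-Gamma(21/2, 643/16)
obs 6: x=1 → posterior Inverse-Gamma(11, 651/16)
obs 7: x=6 → posterior Inverse-Gamma(23/2, 779/16)
obs 8: x=8 → posterior Inverse-Gamma(12, 1067/16)
obs 9: x=2 → posterior Inverse-Gamma(25/2, 1067/16)

k = 8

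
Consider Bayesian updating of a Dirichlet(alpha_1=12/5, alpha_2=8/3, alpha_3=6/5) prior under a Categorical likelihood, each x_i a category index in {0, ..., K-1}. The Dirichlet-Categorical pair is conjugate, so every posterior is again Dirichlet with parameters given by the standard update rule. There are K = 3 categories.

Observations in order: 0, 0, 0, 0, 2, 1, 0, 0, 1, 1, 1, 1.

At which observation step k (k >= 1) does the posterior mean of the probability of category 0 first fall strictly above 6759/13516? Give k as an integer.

obs 1: x=0 → posterior Dirichlet(17/5, 8/3, 6/5)
obs 2: x=0 → posterior Dirichlet(22/5, 8/3, 6/5)
obs 3: x=0 → posterior Dirichlet(27/5, 8/3, 6/5)
obs 4: x=0 → posterior Dirichlet(32/5, 8/3, 6/5)
obs 5: x=2 → posterior Dirichlet(32/5, 8/3, 11/5)
obs 6: x=1 → posterior Dirichlet(32/5, 11/3, 11/5)
obs 7: x=0 → posterior Dirichlet(37/5, 11/3, 11/5)
obs 8: x=0 → posterior Dirichlet(42/5, 11/3, 11/5)
obs 9: x=1 → posterior Dirichlet(42/5, 14/3, 11/5)
obs 10: x=1 → posterior Dirichlet(42/5, 17/3, 11/5)
obs 11: x=1 → posterior Dirichlet(42/5, 20/3, 11/5)
obs 12: x=1 → posterior Dirichlet(42/5, 23/3, 11/5)

k = 2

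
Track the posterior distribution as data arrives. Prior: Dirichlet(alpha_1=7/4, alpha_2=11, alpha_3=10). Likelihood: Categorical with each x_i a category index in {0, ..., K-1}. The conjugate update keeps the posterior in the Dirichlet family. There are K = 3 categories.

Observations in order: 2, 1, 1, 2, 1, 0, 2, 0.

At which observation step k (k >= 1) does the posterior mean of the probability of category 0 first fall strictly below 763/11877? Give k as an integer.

obs 1: x=2 → posterior Dirichlet(7/4, 11, 11)
obs 2: x=1 → posterior Dirichlet(7/4, 12, 11)
obs 3: x=1 → posterior Dirichlet(7/4, 13, 11)
obs 4: x=2 → posterior Dirichlet(7/4, 13, 12)
obs 5: x=1 → posterior Dirichlet(7/4, 14, 12)
obs 6: x=0 → posterior Dirichlet(11/4, 14, 12)
obs 7: x=2 → posterior Dirichlet(11/4, 14, 13)
obs 8: x=0 → posterior Dirichlet(15/4, 14, 13)

k = 5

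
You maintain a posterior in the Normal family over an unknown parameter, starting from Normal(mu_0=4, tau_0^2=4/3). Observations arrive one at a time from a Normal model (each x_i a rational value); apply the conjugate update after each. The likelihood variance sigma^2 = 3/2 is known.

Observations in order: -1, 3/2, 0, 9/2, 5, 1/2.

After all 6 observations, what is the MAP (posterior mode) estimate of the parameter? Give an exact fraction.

obs 1: x=-1 → posterior Normal(28/17, 12/17)
obs 2: x=3/2 → posterior Normal(8/5, 12/25)
obs 3: x=0 → posterior Normal(40/33, 4/11)
obs 4: x=9/2 → posterior Normal(76/41, 12/41)
obs 5: x=5 → posterior Normal(116/49, 12/49)
obs 6: x=1/2 → posterior Normal(40/19, 4/19)

40/19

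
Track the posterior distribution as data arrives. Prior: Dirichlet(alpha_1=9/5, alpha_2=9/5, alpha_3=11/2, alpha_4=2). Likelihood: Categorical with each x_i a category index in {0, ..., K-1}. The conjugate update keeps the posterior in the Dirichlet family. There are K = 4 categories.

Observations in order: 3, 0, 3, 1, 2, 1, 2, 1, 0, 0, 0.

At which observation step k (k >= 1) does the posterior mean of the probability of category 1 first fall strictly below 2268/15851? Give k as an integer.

k = 2

obs 1: x=3 → posterior Dirichlet(9/5, 9/5, 11/2, 3)
obs 2: x=0 → posterior Dirichlet(14/5, 9/5, 11/2, 3)
obs 3: x=3 → posterior Dirichlet(14/5, 9/5, 11/2, 4)
obs 4: x=1 → posterior Dirichlet(14/5, 14/5, 11/2, 4)
obs 5: x=2 → posterior Dirichlet(14/5, 14/5, 13/2, 4)
obs 6: x=1 → posterior Dirichlet(14/5, 19/5, 13/2, 4)
obs 7: x=2 → posterior Dirichlet(14/5, 19/5, 15/2, 4)
obs 8: x=1 → posterior Dirichlet(14/5, 24/5, 15/2, 4)
obs 9: x=0 → posterior Dirichlet(19/5, 24/5, 15/2, 4)
obs 10: x=0 → posterior Dirichlet(24/5, 24/5, 15/2, 4)
obs 11: x=0 → posterior Dirichlet(29/5, 24/5, 15/2, 4)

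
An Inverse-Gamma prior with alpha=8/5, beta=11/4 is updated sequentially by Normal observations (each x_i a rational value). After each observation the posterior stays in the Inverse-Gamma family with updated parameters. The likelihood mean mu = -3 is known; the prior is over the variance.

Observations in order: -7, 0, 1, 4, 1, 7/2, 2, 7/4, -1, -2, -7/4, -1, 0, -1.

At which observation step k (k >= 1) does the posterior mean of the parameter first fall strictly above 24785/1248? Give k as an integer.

obs 1: x=-7 → posterior Inverse-Gamma(21/10, 43/4)
obs 2: x=0 → posterior Inverse-Gamma(13/5, 61/4)
obs 3: x=1 → posterior Inverse-Gamma(31/10, 93/4)
obs 4: x=4 → posterior Inverse-Gamma(18/5, 191/4)
obs 5: x=1 → posterior Inverse-Gamma(41/10, 223/4)
obs 6: x=7/2 → posterior Inverse-Gamma(23/5, 615/8)
obs 7: x=2 → posterior Inverse-Gamma(51/10, 715/8)
obs 8: x=7/4 → posterior Inverse-Gamma(28/5, 3221/32)
obs 9: x=-1 → posterior Inverse-Gamma(61/10, 3285/32)
obs 10: x=-2 → posterior Inverse-Gamma(33/5, 3301/32)
obs 11: x=-7/4 → posterior Inverse-Gamma(71/10, 1663/16)
obs 12: x=-1 → posterior Inverse-Gamma(38/5, 1695/16)
obs 13: x=0 → posterior Inverse-Gamma(81/10, 1767/16)
obs 14: x=-1 → posterior Inverse-Gamma(43/5, 1799/16)

k = 6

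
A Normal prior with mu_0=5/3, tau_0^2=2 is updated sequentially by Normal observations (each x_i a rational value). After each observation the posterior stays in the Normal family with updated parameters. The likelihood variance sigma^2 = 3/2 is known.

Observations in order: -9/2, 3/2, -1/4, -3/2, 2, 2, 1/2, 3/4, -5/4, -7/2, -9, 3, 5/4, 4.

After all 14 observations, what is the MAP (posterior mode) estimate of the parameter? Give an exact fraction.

obs 1: x=-9/2 → posterior Normal(-13/7, 6/7)
obs 2: x=3/2 → posterior Normal(-7/11, 6/11)
obs 3: x=-1/4 → posterior Normal(-8/15, 2/5)
obs 4: x=-3/2 → posterior Normal(-14/19, 6/19)
obs 5: x=2 → posterior Normal(-6/23, 6/23)
obs 6: x=2 → posterior Normal(2/27, 2/9)
obs 7: x=1/2 → posterior Normal(4/31, 6/31)
obs 8: x=3/4 → posterior Normal(1/5, 6/35)
obs 9: x=-5/4 → posterior Normal(2/39, 2/13)
obs 10: x=-7/2 → posterior Normal(-12/43, 6/43)
obs 11: x=-9 → posterior Normal(-48/47, 6/47)
obs 12: x=3 → posterior Normal(-12/17, 2/17)
obs 13: x=5/4 → posterior Normal(-31/55, 6/55)
obs 14: x=4 → posterior Normal(-15/59, 6/59)

-15/59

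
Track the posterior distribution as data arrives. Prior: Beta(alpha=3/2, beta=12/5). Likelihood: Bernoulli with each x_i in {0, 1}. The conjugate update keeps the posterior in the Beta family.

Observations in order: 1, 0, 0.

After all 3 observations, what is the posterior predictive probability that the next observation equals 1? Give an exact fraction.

25/69

obs 1: x=1 → posterior Beta(5/2, 12/5)
obs 2: x=0 → posterior Beta(5/2, 17/5)
obs 3: x=0 → posterior Beta(5/2, 22/5)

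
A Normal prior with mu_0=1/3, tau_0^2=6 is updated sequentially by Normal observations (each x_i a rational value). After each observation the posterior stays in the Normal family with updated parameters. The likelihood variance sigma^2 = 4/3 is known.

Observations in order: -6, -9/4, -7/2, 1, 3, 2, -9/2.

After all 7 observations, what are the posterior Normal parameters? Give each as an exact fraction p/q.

obs 1: x=-6 → posterior Normal(-160/33, 12/11)
obs 2: x=-9/4 → posterior Normal(-883/240, 3/5)
obs 3: x=-7/2 → posterior Normal(-1261/348, 12/29)
obs 4: x=1 → posterior Normal(-1153/456, 6/19)
obs 5: x=3 → posterior Normal(-829/564, 12/47)
obs 6: x=2 → posterior Normal(-613/672, 3/14)
obs 7: x=-9/2 → posterior Normal(-1099/780, 12/65)

mu_0=-1099/780, tau_0^2=12/65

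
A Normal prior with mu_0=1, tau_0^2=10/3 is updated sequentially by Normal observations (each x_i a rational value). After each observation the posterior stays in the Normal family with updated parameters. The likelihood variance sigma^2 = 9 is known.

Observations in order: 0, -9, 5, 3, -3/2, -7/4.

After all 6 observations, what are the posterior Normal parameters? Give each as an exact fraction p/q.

obs 1: x=0 → posterior Normal(27/37, 90/37)
obs 2: x=-9 → posterior Normal(-63/47, 90/47)
obs 3: x=5 → posterior Normal(-13/57, 30/19)
obs 4: x=3 → posterior Normal(17/67, 90/67)
obs 5: x=-3/2 → posterior Normal(2/77, 90/77)
obs 6: x=-7/4 → posterior Normal(-31/174, 30/29)

mu_0=-31/174, tau_0^2=30/29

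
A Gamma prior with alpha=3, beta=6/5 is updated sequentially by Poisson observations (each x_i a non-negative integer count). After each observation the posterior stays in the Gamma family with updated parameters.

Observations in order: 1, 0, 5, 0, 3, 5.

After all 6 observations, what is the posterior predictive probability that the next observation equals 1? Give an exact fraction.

obs 1: x=1 → posterior Gamma(4, 11/5)
obs 2: x=0 → posterior Gamma(4, 16/5)
obs 3: x=5 → posterior Gamma(9, 21/5)
obs 4: x=0 → posterior Gamma(9, 26/5)
obs 5: x=3 → posterior Gamma(12, 31/5)
obs 6: x=5 → posterior Gamma(17, 36/5)

24353502996435986706239324160/107178930967531784356353269521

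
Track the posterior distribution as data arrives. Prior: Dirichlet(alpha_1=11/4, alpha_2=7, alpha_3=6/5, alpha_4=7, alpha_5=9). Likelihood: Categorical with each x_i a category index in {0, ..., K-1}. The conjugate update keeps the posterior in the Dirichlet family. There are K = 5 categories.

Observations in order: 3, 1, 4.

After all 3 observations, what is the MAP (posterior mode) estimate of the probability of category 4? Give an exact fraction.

180/499

obs 1: x=3 → posterior Dirichlet(11/4, 7, 6/5, 8, 9)
obs 2: x=1 → posterior Dirichlet(11/4, 8, 6/5, 8, 9)
obs 3: x=4 → posterior Dirichlet(11/4, 8, 6/5, 8, 10)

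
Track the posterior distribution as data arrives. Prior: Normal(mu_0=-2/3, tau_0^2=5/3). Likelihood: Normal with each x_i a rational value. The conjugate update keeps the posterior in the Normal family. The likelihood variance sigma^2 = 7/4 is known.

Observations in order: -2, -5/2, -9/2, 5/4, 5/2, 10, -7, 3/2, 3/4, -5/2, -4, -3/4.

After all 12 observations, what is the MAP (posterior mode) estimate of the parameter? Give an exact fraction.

-53/87

obs 1: x=-2 → posterior Normal(-54/41, 35/41)
obs 2: x=-5/2 → posterior Normal(-104/61, 35/61)
obs 3: x=-9/2 → posterior Normal(-194/81, 35/81)
obs 4: x=5/4 → posterior Normal(-169/101, 35/101)
obs 5: x=5/2 → posterior Normal(-119/121, 35/121)
obs 6: x=10 → posterior Normal(27/47, 35/141)
obs 7: x=-7 → posterior Normal(-59/161, 5/23)
obs 8: x=3/2 → posterior Normal(-29/181, 35/181)
obs 9: x=3/4 → posterior Normal(-14/201, 35/201)
obs 10: x=-5/2 → posterior Normal(-64/221, 35/221)
obs 11: x=-4 → posterior Normal(-144/241, 35/241)
obs 12: x=-3/4 → posterior Normal(-53/87, 35/261)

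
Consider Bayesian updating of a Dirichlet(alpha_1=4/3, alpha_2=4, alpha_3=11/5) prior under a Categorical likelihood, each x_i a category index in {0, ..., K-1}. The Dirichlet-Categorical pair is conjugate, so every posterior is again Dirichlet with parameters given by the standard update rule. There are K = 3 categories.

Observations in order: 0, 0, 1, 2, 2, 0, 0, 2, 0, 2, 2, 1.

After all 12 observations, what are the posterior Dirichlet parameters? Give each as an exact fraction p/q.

alpha_1=19/3, alpha_2=6, alpha_3=36/5

obs 1: x=0 → posterior Dirichlet(7/3, 4, 11/5)
obs 2: x=0 → posterior Dirichlet(10/3, 4, 11/5)
obs 3: x=1 → posterior Dirichlet(10/3, 5, 11/5)
obs 4: x=2 → posterior Dirichlet(10/3, 5, 16/5)
obs 5: x=2 → posterior Dirichlet(10/3, 5, 21/5)
obs 6: x=0 → posterior Dirichlet(13/3, 5, 21/5)
obs 7: x=0 → posterior Dirichlet(16/3, 5, 21/5)
obs 8: x=2 → posterior Dirichlet(16/3, 5, 26/5)
obs 9: x=0 → posterior Dirichlet(19/3, 5, 26/5)
obs 10: x=2 → posterior Dirichlet(19/3, 5, 31/5)
obs 11: x=2 → posterior Dirichlet(19/3, 5, 36/5)
obs 12: x=1 → posterior Dirichlet(19/3, 6, 36/5)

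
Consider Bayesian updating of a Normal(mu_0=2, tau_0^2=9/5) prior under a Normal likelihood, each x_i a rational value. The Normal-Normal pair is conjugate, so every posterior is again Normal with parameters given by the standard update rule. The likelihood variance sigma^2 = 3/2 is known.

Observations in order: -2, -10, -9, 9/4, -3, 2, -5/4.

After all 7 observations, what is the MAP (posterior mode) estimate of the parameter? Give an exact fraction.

obs 1: x=-2 → posterior Normal(-2/11, 9/11)
obs 2: x=-10 → posterior Normal(-62/17, 9/17)
obs 3: x=-9 → posterior Normal(-116/23, 9/23)
obs 4: x=9/4 → posterior Normal(-205/58, 9/29)
obs 5: x=-3 → posterior Normal(-241/70, 9/35)
obs 6: x=2 → posterior Normal(-217/82, 9/41)
obs 7: x=-5/4 → posterior Normal(-116/47, 9/47)

-116/47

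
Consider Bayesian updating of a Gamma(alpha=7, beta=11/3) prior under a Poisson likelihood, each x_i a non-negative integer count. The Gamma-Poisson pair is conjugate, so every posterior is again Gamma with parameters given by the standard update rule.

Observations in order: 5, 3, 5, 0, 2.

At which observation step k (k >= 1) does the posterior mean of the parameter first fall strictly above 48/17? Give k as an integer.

obs 1: x=5 → posterior Gamma(12, 14/3)
obs 2: x=3 → posterior Gamma(15, 17/3)
obs 3: x=5 → posterior Gamma(20, 20/3)
obs 4: x=0 → posterior Gamma(20, 23/3)
obs 5: x=2 → posterior Gamma(22, 26/3)

k = 3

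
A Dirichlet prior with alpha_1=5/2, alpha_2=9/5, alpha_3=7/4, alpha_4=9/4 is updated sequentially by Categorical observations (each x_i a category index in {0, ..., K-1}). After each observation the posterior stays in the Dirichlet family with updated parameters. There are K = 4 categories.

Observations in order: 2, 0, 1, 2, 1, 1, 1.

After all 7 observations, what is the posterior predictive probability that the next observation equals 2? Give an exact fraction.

25/102

obs 1: x=2 → posterior Dirichlet(5/2, 9/5, 11/4, 9/4)
obs 2: x=0 → posterior Dirichlet(7/2, 9/5, 11/4, 9/4)
obs 3: x=1 → posterior Dirichlet(7/2, 14/5, 11/4, 9/4)
obs 4: x=2 → posterior Dirichlet(7/2, 14/5, 15/4, 9/4)
obs 5: x=1 → posterior Dirichlet(7/2, 19/5, 15/4, 9/4)
obs 6: x=1 → posterior Dirichlet(7/2, 24/5, 15/4, 9/4)
obs 7: x=1 → posterior Dirichlet(7/2, 29/5, 15/4, 9/4)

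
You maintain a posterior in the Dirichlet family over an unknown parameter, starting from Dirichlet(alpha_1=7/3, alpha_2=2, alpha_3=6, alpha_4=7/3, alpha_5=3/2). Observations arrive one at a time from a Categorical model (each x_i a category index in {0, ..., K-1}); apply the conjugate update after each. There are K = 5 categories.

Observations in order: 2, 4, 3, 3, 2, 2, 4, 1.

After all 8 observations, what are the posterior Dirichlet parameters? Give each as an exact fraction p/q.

alpha_1=7/3, alpha_2=3, alpha_3=9, alpha_4=13/3, alpha_5=7/2

obs 1: x=2 → posterior Dirichlet(7/3, 2, 7, 7/3, 3/2)
obs 2: x=4 → posterior Dirichlet(7/3, 2, 7, 7/3, 5/2)
obs 3: x=3 → posterior Dirichlet(7/3, 2, 7, 10/3, 5/2)
obs 4: x=3 → posterior Dirichlet(7/3, 2, 7, 13/3, 5/2)
obs 5: x=2 → posterior Dirichlet(7/3, 2, 8, 13/3, 5/2)
obs 6: x=2 → posterior Dirichlet(7/3, 2, 9, 13/3, 5/2)
obs 7: x=4 → posterior Dirichlet(7/3, 2, 9, 13/3, 7/2)
obs 8: x=1 → posterior Dirichlet(7/3, 3, 9, 13/3, 7/2)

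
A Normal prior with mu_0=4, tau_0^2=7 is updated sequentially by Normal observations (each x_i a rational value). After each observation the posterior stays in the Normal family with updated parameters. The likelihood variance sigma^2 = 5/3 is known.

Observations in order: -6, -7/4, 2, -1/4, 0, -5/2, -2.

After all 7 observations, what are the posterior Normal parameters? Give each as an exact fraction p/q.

mu_0=-401/304, tau_0^2=35/152

obs 1: x=-6 → posterior Normal(-53/13, 35/26)
obs 2: x=-7/4 → posterior Normal(-571/188, 35/47)
obs 3: x=2 → posterior Normal(-403/272, 35/68)
obs 4: x=-1/4 → posterior Normal(-106/89, 35/89)
obs 5: x=0 → posterior Normal(-53/55, 7/22)
obs 6: x=-5/2 → posterior Normal(-317/262, 35/131)
obs 7: x=-2 → posterior Normal(-401/304, 35/152)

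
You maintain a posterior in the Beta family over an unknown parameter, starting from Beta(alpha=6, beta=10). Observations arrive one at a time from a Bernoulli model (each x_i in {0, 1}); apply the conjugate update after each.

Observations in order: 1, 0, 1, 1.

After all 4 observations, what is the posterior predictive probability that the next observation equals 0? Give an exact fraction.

obs 1: x=1 → posterior Beta(7, 10)
obs 2: x=0 → posterior Beta(7, 11)
obs 3: x=1 → posterior Beta(8, 11)
obs 4: x=1 → posterior Beta(9, 11)

11/20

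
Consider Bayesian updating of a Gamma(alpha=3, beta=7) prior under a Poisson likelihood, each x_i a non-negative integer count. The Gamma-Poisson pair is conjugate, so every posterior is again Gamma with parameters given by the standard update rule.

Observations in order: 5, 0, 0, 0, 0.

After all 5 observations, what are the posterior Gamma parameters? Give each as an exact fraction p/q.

obs 1: x=5 → posterior Gamma(8, 8)
obs 2: x=0 → posterior Gamma(8, 9)
obs 3: x=0 → posterior Gamma(8, 10)
obs 4: x=0 → posterior Gamma(8, 11)
obs 5: x=0 → posterior Gamma(8, 12)

alpha=8, beta=12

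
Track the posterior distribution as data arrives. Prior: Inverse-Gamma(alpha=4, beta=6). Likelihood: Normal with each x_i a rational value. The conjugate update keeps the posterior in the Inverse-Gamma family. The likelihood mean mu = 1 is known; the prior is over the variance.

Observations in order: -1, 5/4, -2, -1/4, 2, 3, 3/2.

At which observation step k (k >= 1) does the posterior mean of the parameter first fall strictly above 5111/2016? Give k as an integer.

k = 3

obs 1: x=-1 → posterior Inverse-Gamma(9/2, 8)
obs 2: x=5/4 → posterior Inverse-Gamma(5, 257/32)
obs 3: x=-2 → posterior Inverse-Gamma(11/2, 401/32)
obs 4: x=-1/4 → posterior Inverse-Gamma(6, 213/16)
obs 5: x=2 → posterior Inverse-Gamma(13/2, 221/16)
obs 6: x=3 → posterior Inverse-Gamma(7, 253/16)
obs 7: x=3/2 → posterior Inverse-Gamma(15/2, 255/16)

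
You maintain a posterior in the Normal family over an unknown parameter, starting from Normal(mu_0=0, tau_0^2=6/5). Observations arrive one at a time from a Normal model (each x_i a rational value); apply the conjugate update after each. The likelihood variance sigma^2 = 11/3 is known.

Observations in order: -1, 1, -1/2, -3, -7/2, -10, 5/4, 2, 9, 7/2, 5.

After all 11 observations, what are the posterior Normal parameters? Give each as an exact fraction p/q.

obs 1: x=-1 → posterior Normal(-18/73, 66/73)
obs 2: x=1 → posterior Normal(0, 66/91)
obs 3: x=-1/2 → posterior Normal(-9/109, 66/109)
obs 4: x=-3 → posterior Normal(-63/127, 66/127)
obs 5: x=-7/2 → posterior Normal(-126/145, 66/145)
obs 6: x=-10 → posterior Normal(-306/163, 66/163)
obs 7: x=5/4 → posterior Normal(-567/362, 66/181)
obs 8: x=2 → posterior Normal(-495/398, 66/199)
obs 9: x=9 → posterior Normal(-171/434, 66/217)
obs 10: x=7/2 → posterior Normal(-9/94, 66/235)
obs 11: x=5 → posterior Normal(135/506, 6/23)

mu_0=135/506, tau_0^2=6/23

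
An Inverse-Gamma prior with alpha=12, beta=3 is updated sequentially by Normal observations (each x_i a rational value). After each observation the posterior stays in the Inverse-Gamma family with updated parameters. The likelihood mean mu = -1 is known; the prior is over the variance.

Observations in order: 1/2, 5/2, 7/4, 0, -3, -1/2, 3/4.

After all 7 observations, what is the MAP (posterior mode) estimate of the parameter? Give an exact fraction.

obs 1: x=1/2 → posterior Inverse-Gamma(25/2, 33/8)
obs 2: x=5/2 → posterior Inverse-Gamma(13, 41/4)
obs 3: x=7/4 → posterior Inverse-Gamma(27/2, 449/32)
obs 4: x=0 → posterior Inverse-Gamma(14, 465/32)
obs 5: x=-3 → posterior Inverse-Gamma(29/2, 529/32)
obs 6: x=-1/2 → posterior Inverse-Gamma(15, 533/32)
obs 7: x=3/4 → posterior Inverse-Gamma(31/2, 291/16)

97/88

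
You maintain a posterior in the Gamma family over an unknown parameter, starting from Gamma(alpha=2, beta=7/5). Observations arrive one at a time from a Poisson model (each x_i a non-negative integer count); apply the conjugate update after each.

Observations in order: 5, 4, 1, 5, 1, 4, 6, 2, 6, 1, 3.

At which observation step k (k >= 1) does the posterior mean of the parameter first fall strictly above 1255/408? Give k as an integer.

obs 1: x=5 → posterior Gamma(7, 12/5)
obs 2: x=4 → posterior Gamma(11, 17/5)
obs 3: x=1 → posterior Gamma(12, 22/5)
obs 4: x=5 → posterior Gamma(17, 27/5)
obs 5: x=1 → posterior Gamma(18, 32/5)
obs 6: x=4 → posterior Gamma(22, 37/5)
obs 7: x=6 → posterior Gamma(28, 42/5)
obs 8: x=2 → posterior Gamma(30, 47/5)
obs 9: x=6 → posterior Gamma(36, 52/5)
obs 10: x=1 → posterior Gamma(37, 57/5)
obs 11: x=3 → posterior Gamma(40, 62/5)

k = 2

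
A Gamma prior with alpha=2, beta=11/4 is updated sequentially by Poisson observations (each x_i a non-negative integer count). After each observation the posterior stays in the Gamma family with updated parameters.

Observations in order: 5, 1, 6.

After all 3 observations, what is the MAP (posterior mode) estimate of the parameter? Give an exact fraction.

52/23

obs 1: x=5 → posterior Gamma(7, 15/4)
obs 2: x=1 → posterior Gamma(8, 19/4)
obs 3: x=6 → posterior Gamma(14, 23/4)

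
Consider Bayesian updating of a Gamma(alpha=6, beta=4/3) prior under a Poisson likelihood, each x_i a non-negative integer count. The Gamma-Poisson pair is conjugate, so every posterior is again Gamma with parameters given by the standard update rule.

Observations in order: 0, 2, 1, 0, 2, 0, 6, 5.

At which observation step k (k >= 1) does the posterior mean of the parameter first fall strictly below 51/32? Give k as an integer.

obs 1: x=0 → posterior Gamma(6, 7/3)
obs 2: x=2 → posterior Gamma(8, 10/3)
obs 3: x=1 → posterior Gamma(9, 13/3)
obs 4: x=0 → posterior Gamma(9, 16/3)
obs 5: x=2 → posterior Gamma(11, 19/3)
obs 6: x=0 → posterior Gamma(11, 22/3)
obs 7: x=6 → posterior Gamma(17, 25/3)
obs 8: x=5 → posterior Gamma(22, 28/3)

k = 6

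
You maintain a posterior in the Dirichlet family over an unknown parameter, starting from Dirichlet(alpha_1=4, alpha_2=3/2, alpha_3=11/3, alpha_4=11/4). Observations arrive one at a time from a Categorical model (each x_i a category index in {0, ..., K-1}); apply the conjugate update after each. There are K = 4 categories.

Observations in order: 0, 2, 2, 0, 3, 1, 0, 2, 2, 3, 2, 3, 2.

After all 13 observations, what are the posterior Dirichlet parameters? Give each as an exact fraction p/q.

alpha_1=7, alpha_2=5/2, alpha_3=29/3, alpha_4=23/4

obs 1: x=0 → posterior Dirichlet(5, 3/2, 11/3, 11/4)
obs 2: x=2 → posterior Dirichlet(5, 3/2, 14/3, 11/4)
obs 3: x=2 → posterior Dirichlet(5, 3/2, 17/3, 11/4)
obs 4: x=0 → posterior Dirichlet(6, 3/2, 17/3, 11/4)
obs 5: x=3 → posterior Dirichlet(6, 3/2, 17/3, 15/4)
obs 6: x=1 → posterior Dirichlet(6, 5/2, 17/3, 15/4)
obs 7: x=0 → posterior Dirichlet(7, 5/2, 17/3, 15/4)
obs 8: x=2 → posterior Dirichlet(7, 5/2, 20/3, 15/4)
obs 9: x=2 → posterior Dirichlet(7, 5/2, 23/3, 15/4)
obs 10: x=3 → posterior Dirichlet(7, 5/2, 23/3, 19/4)
obs 11: x=2 → posterior Dirichlet(7, 5/2, 26/3, 19/4)
obs 12: x=3 → posterior Dirichlet(7, 5/2, 26/3, 23/4)
obs 13: x=2 → posterior Dirichlet(7, 5/2, 29/3, 23/4)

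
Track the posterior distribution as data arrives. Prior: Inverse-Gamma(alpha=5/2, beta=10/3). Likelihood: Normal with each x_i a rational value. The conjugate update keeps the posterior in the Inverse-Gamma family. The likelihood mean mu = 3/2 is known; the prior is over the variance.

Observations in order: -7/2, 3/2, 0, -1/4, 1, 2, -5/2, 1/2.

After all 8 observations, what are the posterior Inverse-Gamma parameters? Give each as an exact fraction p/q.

obs 1: x=-7/2 → posterior Inverse-Gamma(3, 95/6)
obs 2: x=3/2 → posterior Inverse-Gamma(7/2, 95/6)
obs 3: x=0 → posterior Inverse-Gamma(4, 407/24)
obs 4: x=-1/4 → posterior Inverse-Gamma(9/2, 1775/96)
obs 5: x=1 → posterior Inverse-Gamma(5, 1787/96)
obs 6: x=2 → posterior Inverse-Gamma(11/2, 1799/96)
obs 7: x=-5/2 → posterior Inverse-Gamma(6, 2567/96)
obs 8: x=1/2 → posterior Inverse-Gamma(13/2, 2615/96)

alpha=13/2, beta=2615/96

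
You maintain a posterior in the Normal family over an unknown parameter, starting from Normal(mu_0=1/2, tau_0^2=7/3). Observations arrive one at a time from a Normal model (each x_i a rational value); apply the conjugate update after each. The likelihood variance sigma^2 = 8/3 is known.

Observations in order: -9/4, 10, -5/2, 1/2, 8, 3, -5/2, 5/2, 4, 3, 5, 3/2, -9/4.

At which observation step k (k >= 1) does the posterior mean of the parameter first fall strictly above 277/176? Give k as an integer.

obs 1: x=-9/4 → posterior Normal(-47/60, 56/45)
obs 2: x=10 → posterior Normal(233/88, 28/33)
obs 3: x=-5/2 → posterior Normal(163/116, 56/87)
obs 4: x=1/2 → posterior Normal(59/48, 14/27)
obs 5: x=8 → posterior Normal(401/172, 56/129)
obs 6: x=3 → posterior Normal(97/40, 28/75)
obs 7: x=-5/2 → posterior Normal(415/228, 56/171)
obs 8: x=5/2 → posterior Normal(485/256, 7/24)
obs 9: x=4 → posterior Normal(597/284, 56/213)
obs 10: x=3 → posterior Normal(227/104, 28/117)
obs 11: x=5 → posterior Normal(821/340, 56/255)
obs 12: x=3/2 → posterior Normal(863/368, 14/69)
obs 13: x=-9/4 → posterior Normal(200/99, 56/297)

k = 2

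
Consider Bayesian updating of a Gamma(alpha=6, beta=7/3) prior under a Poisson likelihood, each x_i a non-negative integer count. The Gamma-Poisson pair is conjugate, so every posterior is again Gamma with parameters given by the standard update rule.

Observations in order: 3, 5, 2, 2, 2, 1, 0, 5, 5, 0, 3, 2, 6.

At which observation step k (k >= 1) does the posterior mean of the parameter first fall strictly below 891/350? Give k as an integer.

k = 6

obs 1: x=3 → posterior Gamma(9, 10/3)
obs 2: x=5 → posterior Gamma(14, 13/3)
obs 3: x=2 → posterior Gamma(16, 16/3)
obs 4: x=2 → posterior Gamma(18, 19/3)
obs 5: x=2 → posterior Gamma(20, 22/3)
obs 6: x=1 → posterior Gamma(21, 25/3)
obs 7: x=0 → posterior Gamma(21, 28/3)
obs 8: x=5 → posterior Gamma(26, 31/3)
obs 9: x=5 → posterior Gamma(31, 34/3)
obs 10: x=0 → posterior Gamma(31, 37/3)
obs 11: x=3 → posterior Gamma(34, 40/3)
obs 12: x=2 → posterior Gamma(36, 43/3)
obs 13: x=6 → posterior Gamma(42, 46/3)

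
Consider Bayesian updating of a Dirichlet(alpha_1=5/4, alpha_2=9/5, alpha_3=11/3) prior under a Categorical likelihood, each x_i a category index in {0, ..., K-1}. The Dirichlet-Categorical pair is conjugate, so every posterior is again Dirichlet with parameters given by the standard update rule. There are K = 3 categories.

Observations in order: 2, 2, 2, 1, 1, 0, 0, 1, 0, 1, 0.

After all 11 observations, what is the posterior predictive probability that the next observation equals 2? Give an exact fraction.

obs 1: x=2 → posterior Dirichlet(5/4, 9/5, 14/3)
obs 2: x=2 → posterior Dirichlet(5/4, 9/5, 17/3)
obs 3: x=2 → posterior Dirichlet(5/4, 9/5, 20/3)
obs 4: x=1 → posterior Dirichlet(5/4, 14/5, 20/3)
obs 5: x=1 → posterior Dirichlet(5/4, 19/5, 20/3)
obs 6: x=0 → posterior Dirichlet(9/4, 19/5, 20/3)
obs 7: x=0 → posterior Dirichlet(13/4, 19/5, 20/3)
obs 8: x=1 → posterior Dirichlet(13/4, 24/5, 20/3)
obs 9: x=0 → posterior Dirichlet(17/4, 24/5, 20/3)
obs 10: x=1 → posterior Dirichlet(17/4, 29/5, 20/3)
obs 11: x=0 → posterior Dirichlet(21/4, 29/5, 20/3)

400/1063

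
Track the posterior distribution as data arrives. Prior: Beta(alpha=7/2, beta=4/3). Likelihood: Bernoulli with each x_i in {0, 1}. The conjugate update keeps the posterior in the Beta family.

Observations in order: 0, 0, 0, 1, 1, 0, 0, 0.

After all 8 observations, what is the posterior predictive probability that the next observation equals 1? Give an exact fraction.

3/7

obs 1: x=0 → posterior Beta(7/2, 7/3)
obs 2: x=0 → posterior Beta(7/2, 10/3)
obs 3: x=0 → posterior Beta(7/2, 13/3)
obs 4: x=1 → posterior Beta(9/2, 13/3)
obs 5: x=1 → posterior Beta(11/2, 13/3)
obs 6: x=0 → posterior Beta(11/2, 16/3)
obs 7: x=0 → posterior Beta(11/2, 19/3)
obs 8: x=0 → posterior Beta(11/2, 22/3)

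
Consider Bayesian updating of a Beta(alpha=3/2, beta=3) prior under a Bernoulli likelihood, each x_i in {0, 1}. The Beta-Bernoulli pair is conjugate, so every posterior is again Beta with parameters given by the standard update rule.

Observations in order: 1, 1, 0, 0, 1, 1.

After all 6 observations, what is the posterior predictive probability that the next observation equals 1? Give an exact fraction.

11/21

obs 1: x=1 → posterior Beta(5/2, 3)
obs 2: x=1 → posterior Beta(7/2, 3)
obs 3: x=0 → posterior Beta(7/2, 4)
obs 4: x=0 → posterior Beta(7/2, 5)
obs 5: x=1 → posterior Beta(9/2, 5)
obs 6: x=1 → posterior Beta(11/2, 5)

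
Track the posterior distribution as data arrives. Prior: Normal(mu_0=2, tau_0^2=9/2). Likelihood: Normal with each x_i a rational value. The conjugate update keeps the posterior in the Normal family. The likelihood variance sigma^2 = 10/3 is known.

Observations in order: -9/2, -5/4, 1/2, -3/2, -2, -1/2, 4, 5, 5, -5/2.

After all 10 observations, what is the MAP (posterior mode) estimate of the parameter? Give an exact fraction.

obs 1: x=-9/2 → posterior Normal(-163/94, 90/47)
obs 2: x=-5/4 → posterior Normal(-461/296, 45/37)
obs 3: x=1/2 → posterior Normal(-407/404, 90/101)
obs 4: x=-3/2 → posterior Normal(-569/512, 45/64)
obs 5: x=-2 → posterior Normal(-157/124, 18/31)
obs 6: x=-1/2 → posterior Normal(-839/728, 45/91)
obs 7: x=4 → posterior Normal(-37/76, 90/209)
obs 8: x=5 → posterior Normal(133/944, 45/118)
obs 9: x=5 → posterior Normal(673/1052, 90/263)
obs 10: x=-5/2 → posterior Normal(403/1160, 9/29)

403/1160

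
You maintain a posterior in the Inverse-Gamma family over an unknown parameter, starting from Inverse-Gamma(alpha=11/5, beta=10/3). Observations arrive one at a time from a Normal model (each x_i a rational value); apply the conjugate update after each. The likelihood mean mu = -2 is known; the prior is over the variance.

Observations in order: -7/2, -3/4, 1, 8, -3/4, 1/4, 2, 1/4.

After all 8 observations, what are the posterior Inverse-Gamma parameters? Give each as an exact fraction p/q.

obs 1: x=-7/2 → posterior Inverse-Gamma(27/10, 107/24)
obs 2: x=-3/4 → posterior Inverse-Gamma(16/5, 503/96)
obs 3: x=1 → posterior Inverse-Gamma(37/10, 935/96)
obs 4: x=8 → posterior Inverse-Gamma(21/5, 5735/96)
obs 5: x=-3/4 → posterior Inverse-Gamma(47/10, 2905/48)
obs 6: x=1/4 → posterior Inverse-Gamma(26/5, 6053/96)
obs 7: x=2 → posterior Inverse-Gamma(57/10, 6821/96)
obs 8: x=1/4 → posterior Inverse-Gamma(31/5, 883/12)

alpha=31/5, beta=883/12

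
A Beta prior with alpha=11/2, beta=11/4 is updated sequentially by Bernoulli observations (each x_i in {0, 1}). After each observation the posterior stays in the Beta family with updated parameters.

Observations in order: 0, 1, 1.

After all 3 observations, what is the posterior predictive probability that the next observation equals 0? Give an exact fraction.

obs 1: x=0 → posterior Beta(11/2, 15/4)
obs 2: x=1 → posterior Beta(13/2, 15/4)
obs 3: x=1 → posterior Beta(15/2, 15/4)

1/3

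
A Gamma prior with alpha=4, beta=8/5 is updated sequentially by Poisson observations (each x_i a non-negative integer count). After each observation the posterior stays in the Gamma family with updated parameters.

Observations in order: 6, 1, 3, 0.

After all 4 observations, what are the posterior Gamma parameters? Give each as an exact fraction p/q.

alpha=14, beta=28/5

obs 1: x=6 → posterior Gamma(10, 13/5)
obs 2: x=1 → posterior Gamma(11, 18/5)
obs 3: x=3 → posterior Gamma(14, 23/5)
obs 4: x=0 → posterior Gamma(14, 28/5)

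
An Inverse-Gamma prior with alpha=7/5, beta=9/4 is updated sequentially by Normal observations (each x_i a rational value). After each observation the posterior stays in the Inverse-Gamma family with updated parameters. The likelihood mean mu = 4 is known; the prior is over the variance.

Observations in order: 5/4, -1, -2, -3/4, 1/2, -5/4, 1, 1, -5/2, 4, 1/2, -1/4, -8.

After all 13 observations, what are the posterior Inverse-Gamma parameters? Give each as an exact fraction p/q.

obs 1: x=5/4 → posterior Inverse-Gamma(19/10, 193/32)
obs 2: x=-1 → posterior Inverse-Gamma(12/5, 593/32)
obs 3: x=-2 → posterior Inverse-Gamma(29/10, 1169/32)
obs 4: x=-3/4 → posterior Inverse-Gamma(17/5, 765/16)
obs 5: x=1/2 → posterior Inverse-Gamma(39/10, 863/16)
obs 6: x=-5/4 → posterior Inverse-Gamma(22/5, 2167/32)
obs 7: x=1 → posterior Inverse-Gamma(49/10, 2311/32)
obs 8: x=1 → posterior Inverse-Gamma(27/5, 2455/32)
obs 9: x=-5/2 → posterior Inverse-Gamma(59/10, 3131/32)
obs 10: x=4 → posterior Inverse-Gamma(32/5, 3131/32)
obs 11: x=1/2 → posterior Inverse-Gamma(69/10, 3327/32)
obs 12: x=-1/4 → posterior Inverse-Gamma(37/5, 113)
obs 13: x=-8 → posterior Inverse-Gamma(79/10, 185)

alpha=79/10, beta=185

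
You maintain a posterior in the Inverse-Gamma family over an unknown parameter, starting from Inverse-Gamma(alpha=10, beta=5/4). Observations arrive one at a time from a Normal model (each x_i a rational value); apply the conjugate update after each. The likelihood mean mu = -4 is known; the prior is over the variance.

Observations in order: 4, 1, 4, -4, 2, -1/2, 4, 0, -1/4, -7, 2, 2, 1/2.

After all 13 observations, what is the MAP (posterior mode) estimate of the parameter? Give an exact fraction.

obs 1: x=4 → posterior Inverse-Gamma(21/2, 133/4)
obs 2: x=1 → posterior Inverse-Gamma(11, 183/4)
obs 3: x=4 → posterior Inverse-Gamma(23/2, 311/4)
obs 4: x=-4 → posterior Inverse-Gamma(12, 311/4)
obs 5: x=2 → posterior Inverse-Gamma(25/2, 383/4)
obs 6: x=-1/2 → posterior Inverse-Gamma(13, 815/8)
obs 7: x=4 → posterior Inverse-Gamma(27/2, 1071/8)
obs 8: x=0 → posterior Inverse-Gamma(14, 1135/8)
obs 9: x=-1/4 → posterior Inverse-Gamma(29/2, 4765/32)
obs 10: x=-7 → posterior Inverse-Gamma(15, 4909/32)
obs 11: x=2 → posterior Inverse-Gamma(31/2, 5485/32)
obs 12: x=2 → posterior Inverse-Gamma(16, 6061/32)
obs 13: x=1/2 → posterior Inverse-Gamma(33/2, 6385/32)

1277/112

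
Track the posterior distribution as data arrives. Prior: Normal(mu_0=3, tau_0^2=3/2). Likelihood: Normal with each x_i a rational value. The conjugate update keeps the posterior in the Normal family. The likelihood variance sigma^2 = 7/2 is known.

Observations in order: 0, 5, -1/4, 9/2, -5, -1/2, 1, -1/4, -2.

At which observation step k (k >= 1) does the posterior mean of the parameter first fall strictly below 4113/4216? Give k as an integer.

k = 9

obs 1: x=0 → posterior Normal(21/10, 21/20)
obs 2: x=5 → posterior Normal(36/13, 21/26)
obs 3: x=-1/4 → posterior Normal(141/64, 21/32)
obs 4: x=9/2 → posterior Normal(195/76, 21/38)
obs 5: x=-5 → posterior Normal(135/88, 21/44)
obs 6: x=-1/2 → posterior Normal(129/100, 21/50)
obs 7: x=1 → posterior Normal(141/112, 3/8)
obs 8: x=-1/4 → posterior Normal(69/62, 21/62)
obs 9: x=-2 → posterior Normal(57/68, 21/68)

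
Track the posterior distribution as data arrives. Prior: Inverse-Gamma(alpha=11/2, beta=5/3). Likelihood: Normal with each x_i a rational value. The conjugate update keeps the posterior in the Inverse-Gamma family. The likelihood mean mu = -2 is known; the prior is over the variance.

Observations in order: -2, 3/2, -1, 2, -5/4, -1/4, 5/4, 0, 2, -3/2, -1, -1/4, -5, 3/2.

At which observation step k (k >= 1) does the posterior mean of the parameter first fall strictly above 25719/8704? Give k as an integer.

k = 8

obs 1: x=-2 → posterior Inverse-Gamma(6, 5/3)
obs 2: x=3/2 → posterior Inverse-Gamma(13/2, 187/24)
obs 3: x=-1 → posterior Inverse-Gamma(7, 199/24)
obs 4: x=2 → posterior Inverse-Gamma(15/2, 391/24)
obs 5: x=-5/4 → posterior Inverse-Gamma(8, 1591/96)
obs 6: x=-1/4 → posterior Inverse-Gamma(17/2, 869/48)
obs 7: x=5/4 → posterior Inverse-Gamma(9, 2245/96)
obs 8: x=0 → posterior Inverse-Gamma(19/2, 2437/96)
obs 9: x=2 → posterior Inverse-Gamma(10, 3205/96)
obs 10: x=-3/2 → posterior Inverse-Gamma(21/2, 3217/96)
obs 11: x=-1 → posterior Inverse-Gamma(11, 3265/96)
obs 12: x=-1/4 → posterior Inverse-Gamma(23/2, 853/24)
obs 13: x=-5 → posterior Inverse-Gamma(12, 961/24)
obs 14: x=3/2 → posterior Inverse-Gamma(25/2, 277/6)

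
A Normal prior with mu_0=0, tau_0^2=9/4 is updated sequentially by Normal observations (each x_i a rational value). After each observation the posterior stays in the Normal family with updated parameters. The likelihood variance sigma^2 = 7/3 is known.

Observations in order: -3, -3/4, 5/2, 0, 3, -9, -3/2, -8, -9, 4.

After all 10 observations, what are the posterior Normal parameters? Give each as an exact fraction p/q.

obs 1: x=-3 → posterior Normal(-81/55, 63/55)
obs 2: x=-3/4 → posterior Normal(-405/328, 63/82)
obs 3: x=5/2 → posterior Normal(-135/436, 63/109)
obs 4: x=0 → posterior Normal(-135/544, 63/136)
obs 5: x=3 → posterior Normal(189/652, 63/163)
obs 6: x=-9 → posterior Normal(-783/760, 63/190)
obs 7: x=-3/2 → posterior Normal(-135/124, 9/31)
obs 8: x=-8 → posterior Normal(-1809/976, 63/244)
obs 9: x=-9 → posterior Normal(-2781/1084, 63/271)
obs 10: x=4 → posterior Normal(-2349/1192, 63/298)

mu_0=-2349/1192, tau_0^2=63/298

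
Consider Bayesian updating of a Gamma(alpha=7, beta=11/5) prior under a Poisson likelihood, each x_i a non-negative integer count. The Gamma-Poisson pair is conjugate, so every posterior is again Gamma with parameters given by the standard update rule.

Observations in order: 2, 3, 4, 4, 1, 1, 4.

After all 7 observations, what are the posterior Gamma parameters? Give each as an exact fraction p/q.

obs 1: x=2 → posterior Gamma(9, 16/5)
obs 2: x=3 → posterior Gamma(12, 21/5)
obs 3: x=4 → posterior Gamma(16, 26/5)
obs 4: x=4 → posterior Gamma(20, 31/5)
obs 5: x=1 → posterior Gamma(21, 36/5)
obs 6: x=1 → posterior Gamma(22, 41/5)
obs 7: x=4 → posterior Gamma(26, 46/5)

alpha=26, beta=46/5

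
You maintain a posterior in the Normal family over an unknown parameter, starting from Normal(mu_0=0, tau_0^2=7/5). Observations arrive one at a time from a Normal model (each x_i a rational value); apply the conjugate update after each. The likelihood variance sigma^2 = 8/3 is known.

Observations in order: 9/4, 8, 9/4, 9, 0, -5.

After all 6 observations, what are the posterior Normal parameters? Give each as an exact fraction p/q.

mu_0=693/332, tau_0^2=28/83

obs 1: x=9/4 → posterior Normal(189/244, 56/61)
obs 2: x=8 → posterior Normal(21/8, 28/41)
obs 3: x=9/4 → posterior Normal(525/206, 56/103)
obs 4: x=9 → posterior Normal(903/248, 14/31)
obs 5: x=0 → posterior Normal(903/290, 56/145)
obs 6: x=-5 → posterior Normal(693/332, 28/83)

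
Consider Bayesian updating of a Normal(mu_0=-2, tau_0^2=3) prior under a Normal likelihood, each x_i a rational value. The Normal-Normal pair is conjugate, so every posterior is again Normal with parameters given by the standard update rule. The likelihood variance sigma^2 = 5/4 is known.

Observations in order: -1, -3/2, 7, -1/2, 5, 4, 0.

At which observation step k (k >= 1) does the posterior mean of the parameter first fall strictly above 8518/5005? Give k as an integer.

obs 1: x=-1 → posterior Normal(-22/17, 15/17)
obs 2: x=-3/2 → posterior Normal(-40/29, 15/29)
obs 3: x=7 → posterior Normal(44/41, 15/41)
obs 4: x=-1/2 → posterior Normal(38/53, 15/53)
obs 5: x=5 → posterior Normal(98/65, 3/13)
obs 6: x=4 → posterior Normal(146/77, 15/77)
obs 7: x=0 → posterior Normal(146/89, 15/89)

k = 6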